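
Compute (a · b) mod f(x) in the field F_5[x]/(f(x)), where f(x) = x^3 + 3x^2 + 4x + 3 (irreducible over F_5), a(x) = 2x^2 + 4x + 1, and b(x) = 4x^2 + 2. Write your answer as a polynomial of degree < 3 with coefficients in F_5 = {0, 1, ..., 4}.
a · b ≡ x + 1 (mod f(x))

Multiply in F_5[x]: a(x)·b(x) = (2x^2 + 4x + 1)·(4x^2 + 2) = 3x^4 + x^3 + 3x^2 + 3x + 2. This has degree ≥ 3, so divide by f(x) over F_5: 3x^4 + x^3 + 3x^2 + 3x + 2 = (3x + 2)·(x^3 + 3x^2 + 4x + 3) + (x + 1). Hence a·b ≡ x + 1 (mod f). (F_5[x]/(f) is a field with 5^3 = 125 elements since f is irreducible of degree 3.)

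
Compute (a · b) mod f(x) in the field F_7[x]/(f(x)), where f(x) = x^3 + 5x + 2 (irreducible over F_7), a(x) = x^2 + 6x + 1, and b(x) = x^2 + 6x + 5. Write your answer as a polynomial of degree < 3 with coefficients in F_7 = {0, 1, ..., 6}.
a · b ≡ 2x^2 + 2x + 2 (mod f(x))

Multiply in F_7[x]: a(x)·b(x) = (x^2 + 6x + 1)·(x^2 + 6x + 5) = x^4 + 5x^3 + x + 5. This has degree ≥ 3, so divide by f(x) over F_7: x^4 + 5x^3 + x + 5 = (x + 5)·(x^3 + 5x + 2) + (2x^2 + 2x + 2). Hence a·b ≡ 2x^2 + 2x + 2 (mod f). (F_7[x]/(f) is a field with 7^3 = 343 elements since f is irreducible of degree 3.)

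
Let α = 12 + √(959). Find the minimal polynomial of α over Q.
m_α(x) = x^2 - 24x - 815

From α - 12 = √(959), squaring gives (α - 12)^2 = 959, i.e. α^2 - 24α + 144 = 959, so α^2 - 24α - 815 = 0. The discriminant of x^2 - 24x - 815 is (-24)^2 - 4·(-815) = 576 + 3260 = 3836, and 4·(959) is not a perfect square in Q since 959 is squarefree and ≠ 1. Hence x^2 - 24x - 815 is irreducible over Q and is the minimal polynomial of α.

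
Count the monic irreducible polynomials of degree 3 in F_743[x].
There are 136723888 monic irreducible polynomials of degree 3 over F_743

Each element of F_{743^3} that lies in no proper subfield is a root of exactly one monic irreducible of degree 3 over F_743, and each such polynomial has 3 distinct roots in F_{743^3}. By Möbius inversion the count is N_743(3) = (1/3) Σ_{d|3} μ(3/d) · 743^d = (1/3)(μ(3)·743^1 + μ(1)·743^3) = 410171664/3 = 136723888.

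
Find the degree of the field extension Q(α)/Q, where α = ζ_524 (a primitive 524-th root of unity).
[Q(α):Q] = 260

The minimal polynomial of ζ_524 over Q is the 524-th cyclotomic polynomial Φ_524(x), which is irreducible over Q and has degree φ(524) = 260. Hence [Q(α):Q] = φ(524) = 260.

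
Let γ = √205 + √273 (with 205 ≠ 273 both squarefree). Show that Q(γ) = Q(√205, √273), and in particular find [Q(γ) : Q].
[Q(γ) : Q] = 4 (equivalently, Q(γ) = Q(√205, √273))

Obviously Q(γ) ⊆ Q(√205, √273), and [Q(√205, √273):Q] = 4 (since 205, 273 are distinct squarefree integers > 1 with 55965 not a perfect square). To show equality we compute the minimal polynomial of γ. From γ = √205 + √273: γ^2 = 205 + 2√(55965) + 273 = 478 + 2√(55965), so γ^2 - 478 = 2√(55965); squaring, (γ^2 - 478)^2 = 4·55965, i.e. γ^4 - 956γ^2 + 228484 - 223860 = 0, i.e. γ^4 - 956γ^2 + 4624 = 0. So γ is a root of x^4 - 956x^2 + 4624. This polynomial is irreducible over Q: it has no rational root (each ±√205 ± √273 is irrational), and any factorization into two quadratics over Q would force √(55965) ∈ Q (pairing opposite roots) or √205, √273 ∈ Q (other pairings), all impossible. Hence [Q(γ):Q] = 4 = [Q(√205, √273):Q], so Q(γ) = Q(√205, √273).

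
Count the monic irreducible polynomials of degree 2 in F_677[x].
There are 228826 monic irreducible polynomials of degree 2 over F_677

Each element of F_{677^2} that lies in no proper subfield is a root of exactly one monic irreducible of degree 2 over F_677, and each such polynomial has 2 distinct roots in F_{677^2}. By Möbius inversion the count is N_677(2) = (1/2) Σ_{d|2} μ(2/d) · 677^d = (1/2)(μ(2)·677^1 + μ(1)·677^2) = 457652/2 = 228826.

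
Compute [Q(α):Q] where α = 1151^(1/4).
[Q(α):Q] = 4

α is a root of x^4 - 1151. By Eisenstein's criterion at the prime p = 1151 (which divides the constant term 1151 but p^2 = 1324801 does not, since 1151 is squarefree), x^4 - 1151 is irreducible over Q. Hence [Q(α):Q] = 4.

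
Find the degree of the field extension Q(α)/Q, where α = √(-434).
[Q(α):Q] = 2

[Q(α):Q] equals the degree of the minimal polynomial of α. Here α^2 = -434 and x^2 + 434 is irreducible (d = -434 is squarefree, ≠ 1, hence not a square), so deg(m_α) = 2. Thus [Q(α):Q] = 2.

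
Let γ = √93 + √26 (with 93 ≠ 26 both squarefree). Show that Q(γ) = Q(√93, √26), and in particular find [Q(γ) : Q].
[Q(γ) : Q] = 4 (equivalently, Q(γ) = Q(√93, √26))

Obviously Q(γ) ⊆ Q(√93, √26), and [Q(√93, √26):Q] = 4 (since 93, 26 are distinct squarefree integers > 1 with 2418 not a perfect square). To show equality we compute the minimal polynomial of γ. From γ = √93 + √26: γ^2 = 93 + 2√(2418) + 26 = 119 + 2√(2418), so γ^2 - 119 = 2√(2418); squaring, (γ^2 - 119)^2 = 4·2418, i.e. γ^4 - 238γ^2 + 14161 - 9672 = 0, i.e. γ^4 - 238γ^2 + 4489 = 0. So γ is a root of x^4 - 238x^2 + 4489. This polynomial is irreducible over Q: it has no rational root (each ±√93 ± √26 is irrational), and any factorization into two quadratics over Q would force √(2418) ∈ Q (pairing opposite roots) or √93, √26 ∈ Q (other pairings), all impossible. Hence [Q(γ):Q] = 4 = [Q(√93, √26):Q], so Q(γ) = Q(√93, √26).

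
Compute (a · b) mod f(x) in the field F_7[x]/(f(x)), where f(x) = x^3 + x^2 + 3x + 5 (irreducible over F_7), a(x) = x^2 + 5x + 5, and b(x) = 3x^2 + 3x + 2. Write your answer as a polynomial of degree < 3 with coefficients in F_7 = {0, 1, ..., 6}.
a · b ≡ x^2 + 5 (mod f(x))

Multiply in F_7[x]: a(x)·b(x) = (x^2 + 5x + 5)·(3x^2 + 3x + 2) = 3x^4 + 4x^3 + 4x^2 + 4x + 3. This has degree ≥ 3, so divide by f(x) over F_7: 3x^4 + 4x^3 + 4x^2 + 4x + 3 = (3x + 1)·(x^3 + x^2 + 3x + 5) + (x^2 + 5). Hence a·b ≡ x^2 + 5 (mod f). (F_7[x]/(f) is a field with 7^3 = 343 elements since f is irreducible of degree 3.)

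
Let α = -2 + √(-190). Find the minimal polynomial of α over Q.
m_α(x) = x^2 + 4x + 194

From α + 2 = √(-190), squaring gives (α + 2)^2 = -190, i.e. α^2 + 4α + 4 = -190, so α^2 + 4α + 194 = 0. The discriminant of x^2 + 4x + 194 is (4)^2 - 4·(194) = 16 - 776 = -760, and 4·(-190) is not a perfect square in Q since -190 is squarefree and ≠ 1. Hence x^2 + 4x + 194 is irreducible over Q and is the minimal polynomial of α.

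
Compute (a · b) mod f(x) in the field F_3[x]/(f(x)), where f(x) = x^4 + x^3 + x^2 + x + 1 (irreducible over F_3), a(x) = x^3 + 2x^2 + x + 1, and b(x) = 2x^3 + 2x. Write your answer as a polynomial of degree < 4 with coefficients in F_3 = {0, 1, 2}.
a · b ≡ 2x^3 + x^2 (mod f(x))

Multiply in F_3[x]: a(x)·b(x) = (x^3 + 2x^2 + x + 1)·(2x^3 + 2x) = 2x^6 + x^5 + x^4 + 2x^2 + 2x. This has degree ≥ 4, so divide by f(x) over F_3: 2x^6 + x^5 + x^4 + 2x^2 + 2x = (2x^2 + 2x)·(x^4 + x^3 + x^2 + x + 1) + (2x^3 + x^2). Hence a·b ≡ 2x^3 + x^2 (mod f). (F_3[x]/(f) is a field with 3^4 = 81 elements since f is irreducible of degree 4.)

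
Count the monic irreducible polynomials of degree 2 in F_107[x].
There are 5671 monic irreducible polynomials of degree 2 over F_107

Each element of F_{107^2} that lies in no proper subfield is a root of exactly one monic irreducible of degree 2 over F_107, and each such polynomial has 2 distinct roots in F_{107^2}. By Möbius inversion the count is N_107(2) = (1/2) Σ_{d|2} μ(2/d) · 107^d = (1/2)(μ(2)·107^1 + μ(1)·107^2) = 11342/2 = 5671.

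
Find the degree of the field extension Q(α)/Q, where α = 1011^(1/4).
[Q(α):Q] = 4

α is a root of x^4 - 1011. By Eisenstein's criterion at the prime p = 3 (which divides the constant term 1011 but p^2 = 9 does not, since 1011 is squarefree), x^4 - 1011 is irreducible over Q. Hence [Q(α):Q] = 4.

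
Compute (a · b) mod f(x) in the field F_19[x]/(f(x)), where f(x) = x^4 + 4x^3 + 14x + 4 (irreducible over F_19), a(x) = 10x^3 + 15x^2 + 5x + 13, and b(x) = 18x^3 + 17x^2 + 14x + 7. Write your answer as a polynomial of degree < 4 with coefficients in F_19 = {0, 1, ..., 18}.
a · b ≡ 5x^2 + 14x + 17 (mod f(x))

Multiply in F_19[x]: a(x)·b(x) = (10x^3 + 15x^2 + 5x + 13)·(18x^3 + 17x^2 + 14x + 7) = 9x^6 + 3x^5 + 10x^4 + 10x^3 + 16x^2 + 8x + 15. This has degree ≥ 4, so divide by f(x) over F_19: 9x^6 + 3x^5 + 10x^4 + 10x^3 + 16x^2 + 8x + 15 = (9x^2 + 5x + 9)·(x^4 + 4x^3 + 14x + 4) + (5x^2 + 14x + 17). Hence a·b ≡ 5x^2 + 14x + 17 (mod f). (F_19[x]/(f) is a field with 19^4 = 130321 elements since f is irreducible of degree 4.)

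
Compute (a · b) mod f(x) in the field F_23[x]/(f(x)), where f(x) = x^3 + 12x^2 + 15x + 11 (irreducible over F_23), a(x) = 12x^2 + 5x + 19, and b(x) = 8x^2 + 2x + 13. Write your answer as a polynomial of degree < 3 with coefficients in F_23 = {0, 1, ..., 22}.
a · b ≡ 20x^2 + 3x + 2 (mod f(x))

Multiply in F_23[x]: a(x)·b(x) = (12x^2 + 5x + 19)·(8x^2 + 2x + 13) = 4x^4 + 18x^3 + 19x^2 + 11x + 17. This has degree ≥ 3, so divide by f(x) over F_23: 4x^4 + 18x^3 + 19x^2 + 11x + 17 = (4x + 16)·(x^3 + 12x^2 + 15x + 11) + (20x^2 + 3x + 2). Hence a·b ≡ 20x^2 + 3x + 2 (mod f). (F_23[x]/(f) is a field with 23^3 = 12167 elements since f is irreducible of degree 3.)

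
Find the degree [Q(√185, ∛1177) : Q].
[Q(√185, ∛1177) : Q] = 6

Let L = Q(√185, ∛1177). Since Q(√185) ⊂ L and [Q(√185):Q] = 2, the tower law gives 2 | [L:Q]. Likewise Q(∛1177) ⊂ L with [Q(∛1177):Q] = 3 (because 1177 is not a perfect cube), so 3 | [L:Q]. As gcd(2,3) = 1, [L:Q] is divisible by 6. Conversely L is generated over Q by √185 and ∛1177, so [L:Q] ≤ 2·3 = 6. Therefore [Q(√185, ∛1177) : Q] = 6.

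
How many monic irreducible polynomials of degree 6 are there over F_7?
There are 19544 monic irreducible polynomials of degree 6 over F_7

Each element of F_{7^6} that lies in no proper subfield is a root of exactly one monic irreducible of degree 6 over F_7, and each such polynomial has 6 distinct roots in F_{7^6}. By Möbius inversion the count is N_7(6) = (1/6) Σ_{d|6} μ(6/d) · 7^d = (1/6)(μ(6)·7^1 + μ(3)·7^2 + μ(2)·7^3 + μ(1)·7^6) = 117264/6 = 19544.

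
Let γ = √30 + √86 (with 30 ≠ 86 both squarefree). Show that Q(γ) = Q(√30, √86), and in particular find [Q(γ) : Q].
[Q(γ) : Q] = 4 (equivalently, Q(γ) = Q(√30, √86))

Obviously Q(γ) ⊆ Q(√30, √86), and [Q(√30, √86):Q] = 4 (since 30, 86 are distinct squarefree integers > 1 with 2580 not a perfect square). To show equality we compute the minimal polynomial of γ. From γ = √30 + √86: γ^2 = 30 + 2√(2580) + 86 = 116 + 2√(2580), so γ^2 - 116 = 2√(2580); squaring, (γ^2 - 116)^2 = 4·2580, i.e. γ^4 - 232γ^2 + 13456 - 10320 = 0, i.e. γ^4 - 232γ^2 + 3136 = 0. So γ is a root of x^4 - 232x^2 + 3136. This polynomial is irreducible over Q: it has no rational root (each ±√30 ± √86 is irrational), and any factorization into two quadratics over Q would force √(2580) ∈ Q (pairing opposite roots) or √30, √86 ∈ Q (other pairings), all impossible. Hence [Q(γ):Q] = 4 = [Q(√30, √86):Q], so Q(γ) = Q(√30, √86).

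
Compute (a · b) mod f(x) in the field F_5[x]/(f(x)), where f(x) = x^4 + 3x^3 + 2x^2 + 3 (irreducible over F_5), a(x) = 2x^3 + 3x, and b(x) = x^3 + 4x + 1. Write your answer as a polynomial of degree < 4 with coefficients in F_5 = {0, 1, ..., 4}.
a · b ≡ 4x^3 + x^2 + x (mod f(x))

Multiply in F_5[x]: a(x)·b(x) = (2x^3 + 3x)·(x^3 + 4x + 1) = 2x^6 + x^4 + 2x^3 + 2x^2 + 3x. This has degree ≥ 4, so divide by f(x) over F_5: 2x^6 + x^4 + 2x^3 + 2x^2 + 3x = (2x^2 + 4x)·(x^4 + 3x^3 + 2x^2 + 3) + (4x^3 + x^2 + x). Hence a·b ≡ 4x^3 + x^2 + x (mod f). (F_5[x]/(f) is a field with 5^4 = 625 elements since f is irreducible of degree 4.)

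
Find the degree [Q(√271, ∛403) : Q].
[Q(√271, ∛403) : Q] = 6

Let L = Q(√271, ∛403). Since Q(√271) ⊂ L and [Q(√271):Q] = 2, the tower law gives 2 | [L:Q]. Likewise Q(∛403) ⊂ L with [Q(∛403):Q] = 3 (because 403 is not a perfect cube), so 3 | [L:Q]. As gcd(2,3) = 1, [L:Q] is divisible by 6. Conversely L is generated over Q by √271 and ∛403, so [L:Q] ≤ 2·3 = 6. Therefore [Q(√271, ∛403) : Q] = 6.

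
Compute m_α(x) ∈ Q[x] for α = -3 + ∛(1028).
m_α(x) = x^3 + 9x^2 + 27x - 1001

Set β = α + 3 = ∛(1028), so β^3 = 1028. Then (α + 3)^3 - 1028 = 0, i.e. α is a root of g(x) = (x + 3)^3 - 1028 = x^3 + 9x^2 + 27x - 1001. Since g(x) = h(x + 3) where h(x) = x^3 - 1028, and h is irreducible over Q (because 1028 is not a perfect cube, so h has no rational root, and a monic cubic with no rational root is irreducible), g is also irreducible (irreducibility is preserved under the substitution x → x + 3). Hence m_α(x) = x^3 + 9x^2 + 27x - 1001.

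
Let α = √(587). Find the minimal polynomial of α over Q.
m_α(x) = x^2 - 587

α satisfies α^2 - 587 = 0, so x^2 - 587 annihilates α. Since d = 587 is squarefree and ≠ 1, it is not a perfect square in Q, so x^2 - 587 has no rational root and is therefore irreducible over Q (a degree-2 polynomial over a field is irreducible iff it has no root). Hence m_α(x) = x^2 - 587.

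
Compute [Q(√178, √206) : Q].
[Q(√178, √206) : Q] = 4

[Q(√178):Q] = 2 (min poly x^2 - 178, irreducible since 178 is squarefree > 1). For the top step, suppose √206 ∈ Q(√178), say √206 = c + d√178 with c, d ∈ Q. Squaring: 206 = c^2 + 178d^2 + 2cd√178. Since √178 ∉ Q this forces 2cd = 0. If d = 0 then √206 = c ∈ Q, contradicting 206 squarefree > 1. If c = 0 then 206 = 178d^2, so 178·206 = (178d)^2 is a perfect square in Q — but 178·206 = 36668 is not a perfect square (since 178 and 206 are distinct squarefree integers). Contradiction. Hence √206 ∉ Q(√178), so x^2 - 206 stays irreducible over Q(√178) and [Q(√178, √206) : Q(√178)] = 2. By the tower law, [Q(√178, √206) : Q] = 2 · 2 = 4.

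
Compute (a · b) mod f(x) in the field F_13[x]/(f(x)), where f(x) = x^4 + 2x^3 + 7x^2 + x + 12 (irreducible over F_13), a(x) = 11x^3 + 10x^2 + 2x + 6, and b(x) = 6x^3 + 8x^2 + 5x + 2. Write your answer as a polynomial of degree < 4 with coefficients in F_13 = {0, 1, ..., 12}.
a · b ≡ 3x^3 + 9x^2 + 7x + 3 (mod f(x))

Multiply in F_13[x]: a(x)·b(x) = (11x^3 + 10x^2 + 2x + 6)·(6x^3 + 8x^2 + 5x + 2) = x^6 + 5x^5 + 4x^4 + 7x^3 + 8x + 12. This has degree ≥ 4, so divide by f(x) over F_13: x^6 + 5x^5 + 4x^4 + 7x^3 + 8x + 12 = (x^2 + 3x + 4)·(x^4 + 2x^3 + 7x^2 + x + 12) + (3x^3 + 9x^2 + 7x + 3). Hence a·b ≡ 3x^3 + 9x^2 + 7x + 3 (mod f). (F_13[x]/(f) is a field with 13^4 = 28561 elements since f is irreducible of degree 4.)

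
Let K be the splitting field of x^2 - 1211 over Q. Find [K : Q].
[K : Q] = 2

f(x) = x^2 - 1211 factors as (x - √1211)(x + √1211). The splitting field is K = Q(√1211). Since 1211 is squarefree and > 1, it is not a perfect square, so x^2 - 1211 is irreducible over Q and [Q(√1211) : Q] = 2. Hence [K : Q] = 2.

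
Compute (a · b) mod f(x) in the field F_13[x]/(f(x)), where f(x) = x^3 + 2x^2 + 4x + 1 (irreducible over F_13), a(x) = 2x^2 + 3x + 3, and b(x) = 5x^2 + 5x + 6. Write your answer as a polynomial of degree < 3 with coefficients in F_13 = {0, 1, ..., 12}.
a · b ≡ 5x^2 + 3x (mod f(x))

Multiply in F_13[x]: a(x)·b(x) = (2x^2 + 3x + 3)·(5x^2 + 5x + 6) = 10x^4 + 12x^3 + 3x^2 + 7x + 5. This has degree ≥ 3, so divide by f(x) over F_13: 10x^4 + 12x^3 + 3x^2 + 7x + 5 = (10x + 5)·(x^3 + 2x^2 + 4x + 1) + (5x^2 + 3x). Hence a·b ≡ 5x^2 + 3x (mod f). (F_13[x]/(f) is a field with 13^3 = 2197 elements since f is irreducible of degree 3.)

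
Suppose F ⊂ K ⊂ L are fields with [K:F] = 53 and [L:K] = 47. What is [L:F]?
[L:F] = 2491

The tower law says that for any tower of field extensions F ⊂ K ⊂ L with finite degrees, [L:F] = [L:K] · [K:F]. Here this gives [L:F] = 47 · 53 = 2491.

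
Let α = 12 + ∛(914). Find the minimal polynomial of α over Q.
m_α(x) = x^3 - 36x^2 + 432x - 2642

Set β = α - 12 = ∛(914), so β^3 = 914. Then (α - 12)^3 - 914 = 0, i.e. α is a root of g(x) = (x - 12)^3 - 914 = x^3 - 36x^2 + 432x - 2642. Since g(x) = h(x - 12) where h(x) = x^3 - 914, and h is irreducible over Q (because 914 is not a perfect cube, so h has no rational root, and a monic cubic with no rational root is irreducible), g is also irreducible (irreducibility is preserved under the substitution x → x - 12). Hence m_α(x) = x^3 - 36x^2 + 432x - 2642.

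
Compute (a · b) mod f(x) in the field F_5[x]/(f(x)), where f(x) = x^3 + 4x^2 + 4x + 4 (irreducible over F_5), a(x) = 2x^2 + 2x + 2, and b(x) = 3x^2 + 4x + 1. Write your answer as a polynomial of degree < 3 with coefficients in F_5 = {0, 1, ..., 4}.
a · b ≡ 2x^2 + x + 2 (mod f(x))

Multiply in F_5[x]: a(x)·b(x) = (2x^2 + 2x + 2)·(3x^2 + 4x + 1) = x^4 + 4x^3 + x^2 + 2. This has degree ≥ 3, so divide by f(x) over F_5: x^4 + 4x^3 + x^2 + 2 = (x)·(x^3 + 4x^2 + 4x + 4) + (2x^2 + x + 2). Hence a·b ≡ 2x^2 + x + 2 (mod f). (F_5[x]/(f) is a field with 5^3 = 125 elements since f is irreducible of degree 3.)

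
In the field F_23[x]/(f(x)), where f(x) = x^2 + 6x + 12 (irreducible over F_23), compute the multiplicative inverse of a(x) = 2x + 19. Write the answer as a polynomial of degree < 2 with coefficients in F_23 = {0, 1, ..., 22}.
a(x)^(-1) ≡ 16x + 13 (mod f(x))

Since f is irreducible over F_23, F_23[x]/(f) is a field and a(x) ≠ 0 has an inverse. Apply the extended Euclidean algorithm to f(x) and a(x) in F_23[x]: f(x) = (12x + 4)·a(x) + (5). The last nonzero remainder is the constant 5 = gcd(f, a) in F_23. Back-substituting through the division chain expresses 5 = s(x)·a(x) + t(x)·f(x) with s(x) ≡ 11x + 19 (mod f), so (11x + 19)·a(x) ≡ 5 (mod f). Multiplying by 5^(-1) ≡ 14 in F_23 gives a(x)^(-1) ≡ 14·(11x + 19) ≡ 16x + 13 (mod f). Check: (2x + 19)·(16x + 13) = 9x^2 + 8x + 17 ≡ 1 (mod x^2 + 6x + 12).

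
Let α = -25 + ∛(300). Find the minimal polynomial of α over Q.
m_α(x) = x^3 + 75x^2 + 1875x + 15325

Set β = α + 25 = ∛(300), so β^3 = 300. Then (α + 25)^3 - 300 = 0, i.e. α is a root of g(x) = (x + 25)^3 - 300 = x^3 + 75x^2 + 1875x + 15325. Since g(x) = h(x + 25) where h(x) = x^3 - 300, and h is irreducible over Q (because 300 is not a perfect cube, so h has no rational root, and a monic cubic with no rational root is irreducible), g is also irreducible (irreducibility is preserved under the substitution x → x + 25). Hence m_α(x) = x^3 + 75x^2 + 1875x + 15325.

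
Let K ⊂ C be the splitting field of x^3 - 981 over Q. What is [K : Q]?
[K : Q] = 6

The roots of x^3 - 981 are ∛981, ω∛981, ω^2∛981 where ω = e^(2πi/3) is a primitive cube root of unity, so K = Q(∛981, ω). Now [Q(∛981):Q] = 3 (since 981 is not a perfect cube, x^3 - 981 is irreducible) and [Q(ω):Q] = 2. Both 2 and 3 divide [K:Q], and [K:Q] ≤ 3·2 = 6, so [K:Q] = 6. (Equivalently: Q(∛981) ⊂ R but ω ∉ R, so [K : Q(∛981)] = 2.)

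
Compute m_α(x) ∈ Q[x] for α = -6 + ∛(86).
m_α(x) = x^3 + 18x^2 + 108x + 130

Set β = α + 6 = ∛(86), so β^3 = 86. Then (α + 6)^3 - 86 = 0, i.e. α is a root of g(x) = (x + 6)^3 - 86 = x^3 + 18x^2 + 108x + 130. Since g(x) = h(x + 6) where h(x) = x^3 - 86, and h is irreducible over Q (because 86 is not a perfect cube, so h has no rational root, and a monic cubic with no rational root is irreducible), g is also irreducible (irreducibility is preserved under the substitution x → x + 6). Hence m_α(x) = x^3 + 18x^2 + 108x + 130.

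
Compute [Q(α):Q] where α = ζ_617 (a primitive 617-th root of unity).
[Q(α):Q] = 616

The minimal polynomial of ζ_617 over Q is the 617-th cyclotomic polynomial Φ_617(x), which is irreducible over Q and has degree φ(617) = 616. Hence [Q(α):Q] = φ(617) = 616.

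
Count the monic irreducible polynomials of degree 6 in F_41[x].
There are 791672280 monic irreducible polynomials of degree 6 over F_41

Each element of F_{41^6} that lies in no proper subfield is a root of exactly one monic irreducible of degree 6 over F_41, and each such polynomial has 6 distinct roots in F_{41^6}. By Möbius inversion the count is N_41(6) = (1/6) Σ_{d|6} μ(6/d) · 41^d = (1/6)(μ(6)·41^1 + μ(3)·41^2 + μ(2)·41^3 + μ(1)·41^6) = 4750033680/6 = 791672280.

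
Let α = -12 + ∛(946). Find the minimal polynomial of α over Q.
m_α(x) = x^3 + 36x^2 + 432x + 782

Set β = α + 12 = ∛(946), so β^3 = 946. Then (α + 12)^3 - 946 = 0, i.e. α is a root of g(x) = (x + 12)^3 - 946 = x^3 + 36x^2 + 432x + 782. Since g(x) = h(x + 12) where h(x) = x^3 - 946, and h is irreducible over Q (because 946 is not a perfect cube, so h has no rational root, and a monic cubic with no rational root is irreducible), g is also irreducible (irreducibility is preserved under the substitution x → x + 12). Hence m_α(x) = x^3 + 36x^2 + 432x + 782.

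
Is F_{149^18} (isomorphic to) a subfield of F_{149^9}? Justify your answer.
No: F_{149^18} is not a subfield of F_{149^9}

F_{p^m} embeds in F_{p^n} iff m | n. Here 18 ∤ 9 (since 9 = 0·18 + 9 with remainder 9 ≠ 0), so F_{149^18} is not a subfield of F_{149^9}. Equivalently: if it were, the tower law would give 18 = [F_{149^18}:F_149] dividing [F_{149^9}:F_149] = 9, contradiction.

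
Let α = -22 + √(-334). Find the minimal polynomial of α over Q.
m_α(x) = x^2 + 44x + 818

From α + 22 = √(-334), squaring gives (α + 22)^2 = -334, i.e. α^2 + 44α + 484 = -334, so α^2 + 44α + 818 = 0. The discriminant of x^2 + 44x + 818 is (44)^2 - 4·(818) = 1936 - 3272 = -1336, and 4·(-334) is not a perfect square in Q since -334 is squarefree and ≠ 1. Hence x^2 + 44x + 818 is irreducible over Q and is the minimal polynomial of α.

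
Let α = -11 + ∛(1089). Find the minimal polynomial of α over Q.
m_α(x) = x^3 + 33x^2 + 363x + 242

Set β = α + 11 = ∛(1089), so β^3 = 1089. Then (α + 11)^3 - 1089 = 0, i.e. α is a root of g(x) = (x + 11)^3 - 1089 = x^3 + 33x^2 + 363x + 242. Since g(x) = h(x + 11) where h(x) = x^3 - 1089, and h is irreducible over Q (because 1089 is not a perfect cube, so h has no rational root, and a monic cubic with no rational root is irreducible), g is also irreducible (irreducibility is preserved under the substitution x → x + 11). Hence m_α(x) = x^3 + 33x^2 + 363x + 242.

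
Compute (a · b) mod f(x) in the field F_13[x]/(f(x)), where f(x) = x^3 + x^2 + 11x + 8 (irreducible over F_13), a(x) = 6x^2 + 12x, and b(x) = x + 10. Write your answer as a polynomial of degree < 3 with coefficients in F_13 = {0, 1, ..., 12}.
a · b ≡ x^2 + 2x + 4 (mod f(x))

Multiply in F_13[x]: a(x)·b(x) = (6x^2 + 12x)·(x + 10) = 6x^3 + 7x^2 + 3x. This has degree ≥ 3, so divide by f(x) over F_13: 6x^3 + 7x^2 + 3x = (6)·(x^3 + x^2 + 11x + 8) + (x^2 + 2x + 4). Hence a·b ≡ x^2 + 2x + 4 (mod f). (F_13[x]/(f) is a field with 13^3 = 2197 elements since f is irreducible of degree 3.)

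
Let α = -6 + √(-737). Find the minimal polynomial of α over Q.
m_α(x) = x^2 + 12x + 773

From α + 6 = √(-737), squaring gives (α + 6)^2 = -737, i.e. α^2 + 12α + 36 = -737, so α^2 + 12α + 773 = 0. The discriminant of x^2 + 12x + 773 is (12)^2 - 4·(773) = 144 - 3092 = -2948, and 4·(-737) is not a perfect square in Q since -737 is squarefree and ≠ 1. Hence x^2 + 12x + 773 is irreducible over Q and is the minimal polynomial of α.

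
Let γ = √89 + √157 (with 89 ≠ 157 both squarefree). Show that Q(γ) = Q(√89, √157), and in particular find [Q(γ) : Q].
[Q(γ) : Q] = 4 (equivalently, Q(γ) = Q(√89, √157))

Obviously Q(γ) ⊆ Q(√89, √157), and [Q(√89, √157):Q] = 4 (since 89, 157 are distinct squarefree integers > 1 with 13973 not a perfect square). To show equality we compute the minimal polynomial of γ. From γ = √89 + √157: γ^2 = 89 + 2√(13973) + 157 = 246 + 2√(13973), so γ^2 - 246 = 2√(13973); squaring, (γ^2 - 246)^2 = 4·13973, i.e. γ^4 - 492γ^2 + 60516 - 55892 = 0, i.e. γ^4 - 492γ^2 + 4624 = 0. So γ is a root of x^4 - 492x^2 + 4624. This polynomial is irreducible over Q: it has no rational root (each ±√89 ± √157 is irrational), and any factorization into two quadratics over Q would force √(13973) ∈ Q (pairing opposite roots) or √89, √157 ∈ Q (other pairings), all impossible. Hence [Q(γ):Q] = 4 = [Q(√89, √157):Q], so Q(γ) = Q(√89, √157).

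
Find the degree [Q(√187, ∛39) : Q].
[Q(√187, ∛39) : Q] = 6

Let L = Q(√187, ∛39). Since Q(√187) ⊂ L and [Q(√187):Q] = 2, the tower law gives 2 | [L:Q]. Likewise Q(∛39) ⊂ L with [Q(∛39):Q] = 3 (because 39 is not a perfect cube), so 3 | [L:Q]. As gcd(2,3) = 1, [L:Q] is divisible by 6. Conversely L is generated over Q by √187 and ∛39, so [L:Q] ≤ 2·3 = 6. Therefore [Q(√187, ∛39) : Q] = 6.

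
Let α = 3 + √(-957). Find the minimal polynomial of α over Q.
m_α(x) = x^2 - 6x + 966

From α - 3 = √(-957), squaring gives (α - 3)^2 = -957, i.e. α^2 - 6α + 9 = -957, so α^2 - 6α + 966 = 0. The discriminant of x^2 - 6x + 966 is (-6)^2 - 4·(966) = 36 - 3864 = -3828, and 4·(-957) is not a perfect square in Q since -957 is squarefree and ≠ 1. Hence x^2 - 6x + 966 is irreducible over Q and is the minimal polynomial of α.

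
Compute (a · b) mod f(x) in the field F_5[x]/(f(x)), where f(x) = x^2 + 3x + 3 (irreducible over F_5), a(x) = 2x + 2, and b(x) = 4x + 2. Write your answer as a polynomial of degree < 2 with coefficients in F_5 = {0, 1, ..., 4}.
a · b ≡ 3x (mod f(x))

Multiply in F_5[x]: a(x)·b(x) = (2x + 2)·(4x + 2) = 3x^2 + 2x + 4. This has degree ≥ 2, so divide by f(x) over F_5: 3x^2 + 2x + 4 = (3)·(x^2 + 3x + 3) + (3x). Hence a·b ≡ 3x (mod f). (F_5[x]/(f) is a field with 5^2 = 25 elements since f is irreducible of degree 2.)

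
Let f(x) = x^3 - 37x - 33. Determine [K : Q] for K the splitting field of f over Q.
[K : Q] = 6

By the rational root test, any rational root of the monic integer polynomial f(x) = x^3 - 37x - 33 must be an integer dividing the constant term -33, i.e. one of ±{1, 3, 11, 33}. Evaluating: f(1) = -69, f(-1) = 3, f(3) = -117, f(-3) = 51, f(11) = 891, f(-11) = -957, f(33) = 34683, f(-33) = -34749; none is 0, so f has no rational root and is therefore irreducible over Q (a cubic with no linear factor over a field is irreducible). For an irreducible cubic, the Galois group is A_3 or S_3 according as the discriminant disc(f) = -4a^3 - 27b^2 = -4·(-37)^3 - 27·(-33)^2 = 173209 is or is not a square in Q. Here disc(f) = 173209 is not a perfect square in Q, so the Galois group of f over Q is not contained in A_3 and must be all of S_3. The splitting field has degree |S_3| = 6 over Q, so [K : Q] = 6.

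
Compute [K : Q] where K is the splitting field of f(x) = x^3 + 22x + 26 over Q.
[K : Q] = 6

By the rational root test, any rational root of the monic integer polynomial f(x) = x^3 + 22x + 26 must be an integer dividing the constant term 26, i.e. one of ±{1, 2, 13, 26}. Evaluating: f(1) = 49, f(-1) = 3, f(2) = 78, f(-2) = -26, f(13) = 2509, f(-13) = -2457, f(26) = 18174, f(-26) = -18122; none is 0, so f has no rational root and is therefore irreducible over Q (a cubic with no linear factor over a field is irreducible). For an irreducible cubic, the Galois group is A_3 or S_3 according as the discriminant disc(f) = -4a^3 - 27b^2 = -4·(22)^3 - 27·(26)^2 = -60844 is or is not a square in Q. Here disc(f) = -60844 is not a perfect square in Q, so the Galois group of f over Q is not contained in A_3 and must be all of S_3. The splitting field has degree |S_3| = 6 over Q, so [K : Q] = 6.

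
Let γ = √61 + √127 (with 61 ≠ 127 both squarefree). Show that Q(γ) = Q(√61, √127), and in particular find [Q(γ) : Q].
[Q(γ) : Q] = 4 (equivalently, Q(γ) = Q(√61, √127))

Obviously Q(γ) ⊆ Q(√61, √127), and [Q(√61, √127):Q] = 4 (since 61, 127 are distinct squarefree integers > 1 with 7747 not a perfect square). To show equality we compute the minimal polynomial of γ. From γ = √61 + √127: γ^2 = 61 + 2√(7747) + 127 = 188 + 2√(7747), so γ^2 - 188 = 2√(7747); squaring, (γ^2 - 188)^2 = 4·7747, i.e. γ^4 - 376γ^2 + 35344 - 30988 = 0, i.e. γ^4 - 376γ^2 + 4356 = 0. So γ is a root of x^4 - 376x^2 + 4356. This polynomial is irreducible over Q: it has no rational root (each ±√61 ± √127 is irrational), and any factorization into two quadratics over Q would force √(7747) ∈ Q (pairing opposite roots) or √61, √127 ∈ Q (other pairings), all impossible. Hence [Q(γ):Q] = 4 = [Q(√61, √127):Q], so Q(γ) = Q(√61, √127).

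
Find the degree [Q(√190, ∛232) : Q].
[Q(√190, ∛232) : Q] = 6

Let L = Q(√190, ∛232). Since Q(√190) ⊂ L and [Q(√190):Q] = 2, the tower law gives 2 | [L:Q]. Likewise Q(∛232) ⊂ L with [Q(∛232):Q] = 3 (because 232 is not a perfect cube), so 3 | [L:Q]. As gcd(2,3) = 1, [L:Q] is divisible by 6. Conversely L is generated over Q by √190 and ∛232, so [L:Q] ≤ 2·3 = 6. Therefore [Q(√190, ∛232) : Q] = 6.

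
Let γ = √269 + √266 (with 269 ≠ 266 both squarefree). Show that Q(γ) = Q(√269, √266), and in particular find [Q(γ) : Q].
[Q(γ) : Q] = 4 (equivalently, Q(γ) = Q(√269, √266))

Obviously Q(γ) ⊆ Q(√269, √266), and [Q(√269, √266):Q] = 4 (since 269, 266 are distinct squarefree integers > 1 with 71554 not a perfect square). To show equality we compute the minimal polynomial of γ. From γ = √269 + √266: γ^2 = 269 + 2√(71554) + 266 = 535 + 2√(71554), so γ^2 - 535 = 2√(71554); squaring, (γ^2 - 535)^2 = 4·71554, i.e. γ^4 - 1070γ^2 + 286225 - 286216 = 0, i.e. γ^4 - 1070γ^2 + 9 = 0. So γ is a root of x^4 - 1070x^2 + 9. This polynomial is irreducible over Q: it has no rational root (each ±√269 ± √266 is irrational), and any factorization into two quadratics over Q would force √(71554) ∈ Q (pairing opposite roots) or √269, √266 ∈ Q (other pairings), all impossible. Hence [Q(γ):Q] = 4 = [Q(√269, √266):Q], so Q(γ) = Q(√269, √266).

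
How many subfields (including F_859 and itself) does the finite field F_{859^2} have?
F_{859^2} has 2 subfields

The subfields of F_{p^n} are exactly the fields F_{p^d} for d | n (each is the fixed field of the unique index-d subgroup of Gal(F_{p^n}/F_p) ≅ Z/nZ). The divisors of n = 2 are {1, 2}, giving 2 subfields: F_{859^1}, F_{859^2}.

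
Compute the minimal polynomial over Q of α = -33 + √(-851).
m_α(x) = x^2 + 66x + 1940

From α + 33 = √(-851), squaring gives (α + 33)^2 = -851, i.e. α^2 + 66α + 1089 = -851, so α^2 + 66α + 1940 = 0. The discriminant of x^2 + 66x + 1940 is (66)^2 - 4·(1940) = 4356 - 7760 = -3404, and 4·(-851) is not a perfect square in Q since -851 is squarefree and ≠ 1. Hence x^2 + 66x + 1940 is irreducible over Q and is the minimal polynomial of α.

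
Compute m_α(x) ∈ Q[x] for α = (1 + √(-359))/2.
m_α(x) = x^2 - x + 90

From 2α - 1 = √(-359), squaring gives (2α - 1)^2 = -359, i.e. 4α^2 - 4α + 1 = -359, so α^2 - α + (1 + 359)/4 = 0. Since -359 ≡ 1 (mod 4), (1 + 359)/4 = 90 ∈ Z. The polynomial x^2 - x + 90 has discriminant 1 - 4·(90) = -359, which is not a perfect square in Q (d = -359 is squarefree and ≠ 1), so x^2 - x + 90 is irreducible over Q. It is the minimal polynomial of α.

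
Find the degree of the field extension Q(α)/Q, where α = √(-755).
[Q(α):Q] = 2

[Q(α):Q] equals the degree of the minimal polynomial of α. Here α^2 = -755 and x^2 + 755 is irreducible (d = -755 is squarefree, ≠ 1, hence not a square), so deg(m_α) = 2. Thus [Q(α):Q] = 2.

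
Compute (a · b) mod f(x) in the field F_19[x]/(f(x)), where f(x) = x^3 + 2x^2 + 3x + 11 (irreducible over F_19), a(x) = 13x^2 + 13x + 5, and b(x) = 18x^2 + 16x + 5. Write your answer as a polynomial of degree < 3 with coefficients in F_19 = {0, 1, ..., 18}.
a · b ≡ 17x^2 + 5x + 7 (mod f(x))

Multiply in F_19[x]: a(x)·b(x) = (13x^2 + 13x + 5)·(18x^2 + 16x + 5) = 6x^4 + 5x^3 + 2x^2 + 12x + 6. This has degree ≥ 3, so divide by f(x) over F_19: 6x^4 + 5x^3 + 2x^2 + 12x + 6 = (6x + 12)·(x^3 + 2x^2 + 3x + 11) + (17x^2 + 5x + 7). Hence a·b ≡ 17x^2 + 5x + 7 (mod f). (F_19[x]/(f) is a field with 19^3 = 6859 elements since f is irreducible of degree 3.)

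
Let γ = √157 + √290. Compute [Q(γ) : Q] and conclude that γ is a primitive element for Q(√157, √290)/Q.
[Q(γ) : Q] = 4 (equivalently, Q(γ) = Q(√157, √290))

Obviously Q(γ) ⊆ Q(√157, √290), and [Q(√157, √290):Q] = 4 (since 157, 290 are distinct squarefree integers > 1 with 45530 not a perfect square). To show equality we compute the minimal polynomial of γ. From γ = √157 + √290: γ^2 = 157 + 2√(45530) + 290 = 447 + 2√(45530), so γ^2 - 447 = 2√(45530); squaring, (γ^2 - 447)^2 = 4·45530, i.e. γ^4 - 894γ^2 + 199809 - 182120 = 0, i.e. γ^4 - 894γ^2 + 17689 = 0. So γ is a root of x^4 - 894x^2 + 17689. This polynomial is irreducible over Q: it has no rational root (each ±√157 ± √290 is irrational), and any factorization into two quadratics over Q would force √(45530) ∈ Q (pairing opposite roots) or √157, √290 ∈ Q (other pairings), all impossible. Hence [Q(γ):Q] = 4 = [Q(√157, √290):Q], so Q(γ) = Q(√157, √290).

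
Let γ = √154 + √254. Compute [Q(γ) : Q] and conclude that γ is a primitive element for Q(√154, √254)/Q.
[Q(γ) : Q] = 4 (equivalently, Q(γ) = Q(√154, √254))

Obviously Q(γ) ⊆ Q(√154, √254), and [Q(√154, √254):Q] = 4 (since 154, 254 are distinct squarefree integers > 1 with 39116 not a perfect square). To show equality we compute the minimal polynomial of γ. From γ = √154 + √254: γ^2 = 154 + 2√(39116) + 254 = 408 + 2√(39116), so γ^2 - 408 = 2√(39116); squaring, (γ^2 - 408)^2 = 4·39116, i.e. γ^4 - 816γ^2 + 166464 - 156464 = 0, i.e. γ^4 - 816γ^2 + 10000 = 0. So γ is a root of x^4 - 816x^2 + 10000. This polynomial is irreducible over Q: it has no rational root (each ±√154 ± √254 is irrational), and any factorization into two quadratics over Q would force √(39116) ∈ Q (pairing opposite roots) or √154, √254 ∈ Q (other pairings), all impossible. Hence [Q(γ):Q] = 4 = [Q(√154, √254):Q], so Q(γ) = Q(√154, √254).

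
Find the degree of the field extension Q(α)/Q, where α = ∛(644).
[Q(α):Q] = 3

The minimal polynomial of α is x^3 - 644, irreducible over Q since 644 is not a perfect cube (so x^3 - 644 has no rational root). Hence [Q(α):Q] = deg(m_α) = 3.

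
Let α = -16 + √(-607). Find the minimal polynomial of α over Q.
m_α(x) = x^2 + 32x + 863

From α + 16 = √(-607), squaring gives (α + 16)^2 = -607, i.e. α^2 + 32α + 256 = -607, so α^2 + 32α + 863 = 0. The discriminant of x^2 + 32x + 863 is (32)^2 - 4·(863) = 1024 - 3452 = -2428, and 4·(-607) is not a perfect square in Q since -607 is squarefree and ≠ 1. Hence x^2 + 32x + 863 is irreducible over Q and is the minimal polynomial of α.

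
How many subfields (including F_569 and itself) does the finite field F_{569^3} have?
F_{569^3} has 2 subfields

The subfields of F_{p^n} are exactly the fields F_{p^d} for d | n (each is the fixed field of the unique index-d subgroup of Gal(F_{p^n}/F_p) ≅ Z/nZ). The divisors of n = 3 are {1, 3}, giving 2 subfields: F_{569^1}, F_{569^3}.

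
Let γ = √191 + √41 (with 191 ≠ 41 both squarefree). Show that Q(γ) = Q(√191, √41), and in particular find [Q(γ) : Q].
[Q(γ) : Q] = 4 (equivalently, Q(γ) = Q(√191, √41))

Obviously Q(γ) ⊆ Q(√191, √41), and [Q(√191, √41):Q] = 4 (since 191, 41 are distinct squarefree integers > 1 with 7831 not a perfect square). To show equality we compute the minimal polynomial of γ. From γ = √191 + √41: γ^2 = 191 + 2√(7831) + 41 = 232 + 2√(7831), so γ^2 - 232 = 2√(7831); squaring, (γ^2 - 232)^2 = 4·7831, i.e. γ^4 - 464γ^2 + 53824 - 31324 = 0, i.e. γ^4 - 464γ^2 + 22500 = 0. So γ is a root of x^4 - 464x^2 + 22500. This polynomial is irreducible over Q: it has no rational root (each ±√191 ± √41 is irrational), and any factorization into two quadratics over Q would force √(7831) ∈ Q (pairing opposite roots) or √191, √41 ∈ Q (other pairings), all impossible. Hence [Q(γ):Q] = 4 = [Q(√191, √41):Q], so Q(γ) = Q(√191, √41).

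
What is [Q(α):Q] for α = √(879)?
[Q(α):Q] = 2

[Q(α):Q] equals the degree of the minimal polynomial of α. Here α^2 = 879 and x^2 - 879 is irreducible (d = 879 is squarefree, ≠ 1, hence not a square), so deg(m_α) = 2. Thus [Q(α):Q] = 2.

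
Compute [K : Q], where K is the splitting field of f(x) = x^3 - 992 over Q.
[K : Q] = 6

The roots of x^3 - 992 are ∛992, ω∛992, ω^2∛992 where ω = e^(2πi/3) is a primitive cube root of unity, so K = Q(∛992, ω). Now [Q(∛992):Q] = 3 (since 992 is not a perfect cube, x^3 - 992 is irreducible) and [Q(ω):Q] = 2. Both 2 and 3 divide [K:Q], and [K:Q] ≤ 3·2 = 6, so [K:Q] = 6. (Equivalently: Q(∛992) ⊂ R but ω ∉ R, so [K : Q(∛992)] = 2.)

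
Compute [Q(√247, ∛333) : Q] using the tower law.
[Q(√247, ∛333) : Q] = 6

Let L = Q(√247, ∛333). Since Q(√247) ⊂ L and [Q(√247):Q] = 2, the tower law gives 2 | [L:Q]. Likewise Q(∛333) ⊂ L with [Q(∛333):Q] = 3 (because 333 is not a perfect cube), so 3 | [L:Q]. As gcd(2,3) = 1, [L:Q] is divisible by 6. Conversely L is generated over Q by √247 and ∛333, so [L:Q] ≤ 2·3 = 6. Therefore [Q(√247, ∛333) : Q] = 6.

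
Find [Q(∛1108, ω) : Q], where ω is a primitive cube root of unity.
[Q(∛1108, ω) : Q] = 6

[Q(∛1108):Q] = 3 (min poly x^3 - 1108, irreducible since 1108 is not a perfect cube). [Q(ω):Q] = 2 (min poly x^2 + x + 1). Since Q(∛1108) ⊂ R and ω ∉ R, we have ω ∉ Q(∛1108), so x^2 + x + 1 remains irreducible over Q(∛1108) and [Q(∛1108, ω) : Q(∛1108)] = 2. By the tower law, [Q(∛1108, ω) : Q] = 3 · 2 = 6. (In fact Q(∛1108, ω) is the splitting field of x^3 - 1108 over Q.)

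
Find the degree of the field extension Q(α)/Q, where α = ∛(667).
[Q(α):Q] = 3

The minimal polynomial of α is x^3 - 667, irreducible over Q since 667 is not a perfect cube (so x^3 - 667 has no rational root). Hence [Q(α):Q] = deg(m_α) = 3.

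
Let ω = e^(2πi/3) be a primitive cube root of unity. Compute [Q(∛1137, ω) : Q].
[Q(∛1137, ω) : Q] = 6

[Q(∛1137):Q] = 3 (min poly x^3 - 1137, irreducible since 1137 is not a perfect cube). [Q(ω):Q] = 2 (min poly x^2 + x + 1). Since Q(∛1137) ⊂ R and ω ∉ R, we have ω ∉ Q(∛1137), so x^2 + x + 1 remains irreducible over Q(∛1137) and [Q(∛1137, ω) : Q(∛1137)] = 2. By the tower law, [Q(∛1137, ω) : Q] = 3 · 2 = 6. (In fact Q(∛1137, ω) is the splitting field of x^3 - 1137 over Q.)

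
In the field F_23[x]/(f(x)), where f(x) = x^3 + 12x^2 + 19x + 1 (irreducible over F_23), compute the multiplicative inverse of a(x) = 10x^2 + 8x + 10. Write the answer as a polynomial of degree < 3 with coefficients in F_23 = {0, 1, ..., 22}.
a(x)^(-1) ≡ 4x^2 + 22 (mod f(x))

Since f is irreducible over F_23, F_23[x]/(f) is a field and a(x) ≠ 0 has an inverse. Apply the extended Euclidean algorithm to f(x) and a(x) in F_23[x]: f(x) = (7x + 14)·a(x) + (21x + 22);  a(x) = (18x + 10)·(21x + 22) + (20). The last nonzero remainder is the constant 20 = gcd(f, a) in F_23. Back-substituting through the division chain expresses 20 = s(x)·a(x) + t(x)·f(x) with s(x) ≡ 11x^2 + 3 (mod f), so (11x^2 + 3)·a(x) ≡ 20 (mod f). Multiplying by 20^(-1) ≡ 15 in F_23 gives a(x)^(-1) ≡ 15·(11x^2 + 3) ≡ 4x^2 + 22 (mod f). Check: (10x^2 + 8x + 10)·(4x^2 + 22) = 17x^4 + 9x^3 + 7x^2 + 15x + 13 ≡ 1 (mod x^3 + 12x^2 + 19x + 1).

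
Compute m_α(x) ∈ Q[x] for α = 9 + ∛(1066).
m_α(x) = x^3 - 27x^2 + 243x - 1795

Set β = α - 9 = ∛(1066), so β^3 = 1066. Then (α - 9)^3 - 1066 = 0, i.e. α is a root of g(x) = (x - 9)^3 - 1066 = x^3 - 27x^2 + 243x - 1795. Since g(x) = h(x - 9) where h(x) = x^3 - 1066, and h is irreducible over Q (because 1066 is not a perfect cube, so h has no rational root, and a monic cubic with no rational root is irreducible), g is also irreducible (irreducibility is preserved under the substitution x → x - 9). Hence m_α(x) = x^3 - 27x^2 + 243x - 1795.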